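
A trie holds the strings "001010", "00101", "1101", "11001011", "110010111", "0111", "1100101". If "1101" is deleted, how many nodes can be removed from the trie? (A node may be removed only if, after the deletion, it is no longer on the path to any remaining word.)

After clearing the end-marker at "1101", prune upward until reaching a node still needed by another word.
The suffix "1" (1 node) is used only by "1101"; the node for "110" still has the child "0", so pruning stops there.
Nodes removed: 1

1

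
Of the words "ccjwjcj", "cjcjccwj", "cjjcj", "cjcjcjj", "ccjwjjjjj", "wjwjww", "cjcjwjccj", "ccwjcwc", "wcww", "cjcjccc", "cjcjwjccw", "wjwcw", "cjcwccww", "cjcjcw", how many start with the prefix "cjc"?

7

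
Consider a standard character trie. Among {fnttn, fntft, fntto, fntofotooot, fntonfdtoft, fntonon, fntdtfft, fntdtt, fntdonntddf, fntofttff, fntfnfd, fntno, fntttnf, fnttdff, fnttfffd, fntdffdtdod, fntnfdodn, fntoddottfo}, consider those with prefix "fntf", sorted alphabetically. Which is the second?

Filter for "fntf…" and sort: "fntfnfd", "fntft"
Position 2: fntft

fntft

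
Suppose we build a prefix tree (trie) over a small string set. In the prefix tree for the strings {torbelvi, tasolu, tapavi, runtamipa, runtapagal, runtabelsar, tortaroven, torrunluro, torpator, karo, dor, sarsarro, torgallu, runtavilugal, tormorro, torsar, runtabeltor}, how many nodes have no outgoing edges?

17

A leaf is a node with no children — equivalently, the end of a word that is not a proper prefix of any other stored word.
Those words: "dor", "karo", "runtabelsar", "runtabeltor", "runtamipa", "runtapagal", "runtavilugal", "sarsarro", "tapavi", "tasolu", "torbelvi", "torgallu", "tormorro", "torpator", "torrunluro", "torsar", "tortaroven"
Leaf count: 17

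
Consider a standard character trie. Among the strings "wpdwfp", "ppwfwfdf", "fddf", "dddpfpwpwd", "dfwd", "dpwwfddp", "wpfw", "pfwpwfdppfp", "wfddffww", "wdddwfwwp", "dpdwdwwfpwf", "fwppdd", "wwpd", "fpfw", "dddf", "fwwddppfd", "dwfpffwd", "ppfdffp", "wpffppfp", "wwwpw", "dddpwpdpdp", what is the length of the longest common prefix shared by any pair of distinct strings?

The deepest shared node is where two words last agree before diverging.
"dddpfpwpwd" and "dddpwpdpdp" agree on "dddp" (4 characters) before diverging; nothing deeper is shared.
Longest shared-prefix length: 4

4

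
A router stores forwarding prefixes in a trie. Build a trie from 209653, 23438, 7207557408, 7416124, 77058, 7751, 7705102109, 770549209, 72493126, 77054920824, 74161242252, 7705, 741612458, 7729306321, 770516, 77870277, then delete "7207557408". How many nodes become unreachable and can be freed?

8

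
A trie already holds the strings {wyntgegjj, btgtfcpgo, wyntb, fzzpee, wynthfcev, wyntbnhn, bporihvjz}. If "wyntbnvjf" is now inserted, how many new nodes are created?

The longest prefix of "wyntbnvjf" already in the trie is "wyntbn" (length 6).
So 9 − 6 = 3 new nodes.

3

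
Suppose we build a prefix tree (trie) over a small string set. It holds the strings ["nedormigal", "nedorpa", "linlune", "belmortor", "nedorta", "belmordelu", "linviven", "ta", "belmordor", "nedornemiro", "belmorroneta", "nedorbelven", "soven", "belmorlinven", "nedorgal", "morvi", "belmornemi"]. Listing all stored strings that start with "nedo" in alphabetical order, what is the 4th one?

nedornemiro

Filter for "nedo…" and sort: "nedorbelven", "nedorgal", "nedormigal", "nedornemiro", "nedorpa", "nedorta"
The 4th is nedornemiro.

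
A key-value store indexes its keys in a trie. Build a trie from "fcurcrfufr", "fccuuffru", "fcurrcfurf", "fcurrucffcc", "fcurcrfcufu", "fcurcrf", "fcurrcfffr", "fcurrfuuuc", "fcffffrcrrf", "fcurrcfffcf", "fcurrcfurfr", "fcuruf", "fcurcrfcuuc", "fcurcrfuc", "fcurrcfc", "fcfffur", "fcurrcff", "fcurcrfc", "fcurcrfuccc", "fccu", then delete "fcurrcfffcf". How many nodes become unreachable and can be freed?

2

Walk "fcurrcfffcf" from the leaf back toward the root, removing each node that no remaining word uses.
The suffix "cf" (2 nodes) is used only by "fcurrcfffcf"; the node for "fcurrcfff" still has the child "r", so pruning stops there.
Nodes removed: 2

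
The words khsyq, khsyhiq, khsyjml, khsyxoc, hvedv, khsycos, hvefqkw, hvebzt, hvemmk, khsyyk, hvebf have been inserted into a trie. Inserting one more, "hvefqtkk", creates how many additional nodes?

3

"hvefq" is already a path in the trie; the remaining "tkk" must be added.
New nodes needed: |"hvefqtkk"| − 5 = 8 − 5 = 3.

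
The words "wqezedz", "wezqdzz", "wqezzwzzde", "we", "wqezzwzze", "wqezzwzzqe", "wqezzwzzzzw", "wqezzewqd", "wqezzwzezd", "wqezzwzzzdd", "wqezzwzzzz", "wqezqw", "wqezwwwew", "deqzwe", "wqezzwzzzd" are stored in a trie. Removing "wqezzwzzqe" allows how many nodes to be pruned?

2

Walk "wqezzwzzqe" from the leaf back toward the root, removing each node that no remaining word uses.
The suffix "qe" (2 nodes) is used only by "wqezzwzzqe"; the node for "wqezzwzz" still has the child "d", so pruning stops there.
Nodes removed: 2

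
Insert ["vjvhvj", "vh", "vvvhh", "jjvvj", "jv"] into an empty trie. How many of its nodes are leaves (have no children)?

5

Leaves are exactly the stored words that no other stored word extends.
Those words: "jjvvj", "jv", "vh", "vjvhvj", "vvvhh"
Leaf count: 5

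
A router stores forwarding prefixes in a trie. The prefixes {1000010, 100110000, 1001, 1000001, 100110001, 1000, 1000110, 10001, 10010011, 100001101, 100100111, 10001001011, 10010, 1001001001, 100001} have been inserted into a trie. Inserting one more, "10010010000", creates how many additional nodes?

"100100100" is already a path in the trie; the remaining "00" must be added.
Each of the 2 remaining characters creates one node.

2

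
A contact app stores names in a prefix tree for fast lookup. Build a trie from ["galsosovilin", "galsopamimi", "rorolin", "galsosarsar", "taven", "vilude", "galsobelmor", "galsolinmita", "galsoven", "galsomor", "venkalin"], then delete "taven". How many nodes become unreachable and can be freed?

5

After clearing the end-marker at "taven", prune upward until reaching a node still needed by another word.
No other word shares any prefix with "taven", so all 5 of its nodes go.
Nodes removed: 5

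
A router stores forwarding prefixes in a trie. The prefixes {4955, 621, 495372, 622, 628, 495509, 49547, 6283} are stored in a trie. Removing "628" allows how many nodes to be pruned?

A node on "628"'s path can go only if nothing else ends at it or branches off below it.
Every node on "628" is still needed (e.g. by "6283"), so nothing is freed.
Nodes removed: 0

0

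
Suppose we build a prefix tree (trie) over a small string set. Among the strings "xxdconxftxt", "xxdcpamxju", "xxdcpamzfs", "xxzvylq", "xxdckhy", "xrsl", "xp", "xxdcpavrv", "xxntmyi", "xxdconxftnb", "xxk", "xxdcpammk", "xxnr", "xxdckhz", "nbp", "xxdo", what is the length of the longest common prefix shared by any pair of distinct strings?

The deepest shared node is where two words last agree before diverging.
"xxdconxftnb" and "xxdconxftxt" agree on "xxdconxft" (9 characters) before diverging; nothing deeper is shared.
Longest shared-prefix length: 9

9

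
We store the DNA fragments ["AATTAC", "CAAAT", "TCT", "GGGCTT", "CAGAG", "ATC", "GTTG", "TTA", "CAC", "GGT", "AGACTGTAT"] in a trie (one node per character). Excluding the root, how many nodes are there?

Trie structure (* marks end of a word):
(root)
├─ A
│  ├─ A
│  │  └─ T
│  │     └─ T
│  │        └─ A
│  │           └─ C *
│  ├─ G
│  │  └─ A
│  │     └─ C
│  │        └─ T
│  │           └─ G
│  │              └─ T
│  │                 └─ A
│  │                    └─ T *
│  └─ T
│     └─ C *
├─ C
│  └─ A
│     ├─ A
│     │  └─ A
│     │     └─ T *
│     ├─ C *
│     └─ G
│        └─ A
│           └─ G *
├─ G
│  ├─ G
│  │  ├─ G
│  │  │  └─ C
│  │  │     └─ T
│  │  │        └─ T *
│  │  └─ T *
│  └─ T
│     └─ T
│        └─ G *
└─ T
   ├─ C
   │  └─ T *
   └─ T
      └─ A *
Counting every labelled node above: 40.

40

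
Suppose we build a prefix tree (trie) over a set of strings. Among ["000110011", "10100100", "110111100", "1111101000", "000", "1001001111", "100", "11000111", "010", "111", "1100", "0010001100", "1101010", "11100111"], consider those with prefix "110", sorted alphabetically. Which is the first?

DFS of the "110" subtree visits, in order: "1100", "11000111", "1101010", "110111100"
Position 1: 1100

1100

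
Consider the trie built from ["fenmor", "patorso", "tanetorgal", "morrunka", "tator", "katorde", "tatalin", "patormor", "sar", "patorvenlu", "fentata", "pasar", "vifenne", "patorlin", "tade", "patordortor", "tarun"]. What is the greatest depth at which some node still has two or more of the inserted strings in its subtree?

5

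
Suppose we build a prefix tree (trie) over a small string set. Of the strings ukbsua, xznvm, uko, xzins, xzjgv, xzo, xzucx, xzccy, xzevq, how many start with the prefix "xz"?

7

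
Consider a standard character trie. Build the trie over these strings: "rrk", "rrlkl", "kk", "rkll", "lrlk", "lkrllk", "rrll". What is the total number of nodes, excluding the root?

Count nodes per top-level branch (shared prefixes stored once):
  'k'-branch (kk): 2 nodes
  'l'-branch (lkrllk, lrlk): 9 nodes
  'r'-branch (rkll, rrk, rrlkl, rrll): 10 nodes
Sum: 21

21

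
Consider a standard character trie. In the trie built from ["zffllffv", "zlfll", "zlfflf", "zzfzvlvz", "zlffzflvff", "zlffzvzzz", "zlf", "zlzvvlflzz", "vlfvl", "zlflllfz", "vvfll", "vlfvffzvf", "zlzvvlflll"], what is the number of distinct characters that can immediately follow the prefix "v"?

Follow the path "v" to its node, then look at its outgoing edges.
Characters that immediately follow "v" among the stored strings: {l, v}.
That node has 2 child edges.

2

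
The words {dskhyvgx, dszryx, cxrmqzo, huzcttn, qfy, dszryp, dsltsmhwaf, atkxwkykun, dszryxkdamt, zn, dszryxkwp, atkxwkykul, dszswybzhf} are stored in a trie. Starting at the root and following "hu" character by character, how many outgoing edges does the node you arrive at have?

1

The children of the "hu" node are the distinct next characters among strings starting with "hu".
Characters that immediately follow "hu" among the stored strings: {z}.
That node has 1 child edge.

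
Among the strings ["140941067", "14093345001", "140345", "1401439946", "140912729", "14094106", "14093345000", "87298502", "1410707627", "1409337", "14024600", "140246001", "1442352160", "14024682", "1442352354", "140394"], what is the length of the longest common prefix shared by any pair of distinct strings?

10

Look for the deepest trie node that still has at least two words in its subtree.
e.g. "14093345000" and "14093345001" share the prefix "1409334500" of length 10; no pair shares a longer one.
Longest shared-prefix length: 10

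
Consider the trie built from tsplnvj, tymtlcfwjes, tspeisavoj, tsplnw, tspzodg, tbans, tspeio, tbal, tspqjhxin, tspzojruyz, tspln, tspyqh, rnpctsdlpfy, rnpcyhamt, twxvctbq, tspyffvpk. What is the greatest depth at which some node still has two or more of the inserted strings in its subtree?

5

The deepest shared node is where two words last agree before diverging.
e.g. "tspeio" and "tspeisavoj" share the prefix "tspei" of length 5; no pair shares a longer one.
Longest shared-prefix length: 5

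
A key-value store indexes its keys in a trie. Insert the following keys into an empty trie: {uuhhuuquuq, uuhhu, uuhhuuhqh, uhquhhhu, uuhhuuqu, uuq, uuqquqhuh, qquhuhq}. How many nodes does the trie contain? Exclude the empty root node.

34

Trace insertions, counting only characters that open a new branch:
  "uuhhuuquuq" → 10 new (u, u, h, h, u, u, q, u, u, q)
  "uuhhu" → prefix "uuhhu" already present; 0 new (none)
  "uuhhuuhqh" → prefix "uuhhuu" already present; 3 new (h, q, h)
  "uhquhhhu" → prefix "u" already present; 7 new (h, q, u, h, h, h, u)
  "uuhhuuqu" → prefix "uuhhuuqu" already present; 0 new (none)
  "uuq" → prefix "uu" already present; 1 new (q)
  "uuqquqhuh" → prefix "uuq" already present; 6 new (q, u, q, h, u, h)
  "qquhuhq" → 7 new (q, q, u, h, u, h, q)
Total nodes = 10 + 0 + 3 + 7 + 0 + 1 + 6 + 7 = 34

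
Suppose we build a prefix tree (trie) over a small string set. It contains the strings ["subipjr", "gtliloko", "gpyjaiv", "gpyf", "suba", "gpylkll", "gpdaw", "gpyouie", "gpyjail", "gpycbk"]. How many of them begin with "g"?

8

Traverse to the node for "g", then collect every word in that subtree.
Matches: "gpdaw", "gpycbk", "gpyf", "gpyjail", "gpyjaiv", "gpylkll", "gpyouie", "gtliloko"
Count: 8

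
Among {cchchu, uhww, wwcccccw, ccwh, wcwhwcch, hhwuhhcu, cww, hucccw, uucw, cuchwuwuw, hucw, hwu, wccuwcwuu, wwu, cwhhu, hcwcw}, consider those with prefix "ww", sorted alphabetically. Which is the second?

Filter for "ww…" and sort: "wwcccccw", "wwu"
The 2nd is wwu.

wwu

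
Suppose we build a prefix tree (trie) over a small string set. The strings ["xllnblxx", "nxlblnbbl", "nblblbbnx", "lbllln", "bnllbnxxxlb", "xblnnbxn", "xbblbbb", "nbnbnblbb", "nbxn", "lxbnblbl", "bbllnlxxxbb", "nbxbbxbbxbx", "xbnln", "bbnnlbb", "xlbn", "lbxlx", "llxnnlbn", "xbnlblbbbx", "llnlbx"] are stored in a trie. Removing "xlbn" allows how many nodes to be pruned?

2

After clearing the end-marker at "xlbn", prune upward until reaching a node still needed by another word.
The suffix "bn" (2 nodes) is used only by "xlbn"; the node for "xl" still has the child "l", so pruning stops there.
Nodes removed: 2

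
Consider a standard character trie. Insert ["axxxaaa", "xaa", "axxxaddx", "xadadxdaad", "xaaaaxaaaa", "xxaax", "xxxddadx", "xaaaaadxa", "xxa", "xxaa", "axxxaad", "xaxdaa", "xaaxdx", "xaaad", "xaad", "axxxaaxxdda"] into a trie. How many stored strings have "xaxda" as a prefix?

Walk to "xaxda"; the words in its subtree are exactly those with that prefix.
Words under "xaxda": xaxdaa
Count: 1

1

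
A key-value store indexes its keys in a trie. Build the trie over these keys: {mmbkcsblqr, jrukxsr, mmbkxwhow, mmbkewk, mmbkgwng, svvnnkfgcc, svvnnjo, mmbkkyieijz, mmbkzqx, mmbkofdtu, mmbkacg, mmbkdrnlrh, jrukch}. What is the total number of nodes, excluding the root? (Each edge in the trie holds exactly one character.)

67

Count nodes per top-level branch (shared prefixes stored once):
  'j'-branch (jrukch, jrukxsr): 9 nodes
  'm'-branch (mmbkacg, mmbkcsblqr, mmbkdrnlrh, mmbkewk, mmbkgwng, mmbkkyieijz, mmbkofdtu, mmbkxwhow, mmbkzqx): 46 nodes
  's'-branch (svvnnjo, svvnnkfgcc): 12 nodes
Sum: 67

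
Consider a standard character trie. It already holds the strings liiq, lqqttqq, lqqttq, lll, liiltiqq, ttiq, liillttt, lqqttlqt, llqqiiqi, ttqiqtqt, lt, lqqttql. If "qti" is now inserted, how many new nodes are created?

No existing word starts with "q", so every character of "qti" needs a new node.
3 − 0 = 3 new nodes.

3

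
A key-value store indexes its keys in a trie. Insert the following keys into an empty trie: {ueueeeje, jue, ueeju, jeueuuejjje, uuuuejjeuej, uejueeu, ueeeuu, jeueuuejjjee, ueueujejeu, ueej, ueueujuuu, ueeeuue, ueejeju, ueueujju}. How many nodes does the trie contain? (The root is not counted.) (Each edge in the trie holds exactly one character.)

58

For each word, the new-node count is its length minus the longest prefix already in the trie:
  "ueueeeje" → 8 new (u, e, u, e, e, e, j, e)
  "jue" → 3 new (j, u, e)
  "ueeju" → prefix "ue" already present; 3 new (e, j, u)
  "jeueuuejjje" → prefix "j" already present; 10 new (e, u, e, u, u, e, j, j, j, e)
  "uuuuejjeuej" → prefix "u" already present; 10 new (u, u, u, e, j, j, e, u, e, j)
  "uejueeu" → prefix "ue" already present; 5 new (j, u, e, e, u)
  "ueeeuu" → prefix "uee" already present; 3 new (e, u, u)
  "jeueuuejjjee" → prefix "jeueuuejjje" already present; 1 new (e)
  "ueueujejeu" → prefix "ueue" already present; 6 new (u, j, e, j, e, u)
  "ueej" → prefix "ueej" already present; 0 new (none)
  "ueueujuuu" → prefix "ueueuj" already present; 3 new (u, u, u)
  "ueeeuue" → prefix "ueeeuu" already present; 1 new (e)
  "ueejeju" → prefix "ueej" already present; 3 new (e, j, u)
  "ueueujju" → prefix "ueueuj" already present; 2 new (j, u)
Total nodes = 8 + 3 + 3 + 10 + 10 + 5 + 3 + 1 + 6 + 0 + 3 + 1 + 3 + 2 = 58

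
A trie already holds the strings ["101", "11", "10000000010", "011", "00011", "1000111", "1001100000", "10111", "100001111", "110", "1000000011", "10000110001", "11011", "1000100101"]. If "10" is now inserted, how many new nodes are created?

Every character of "10" already lies on an existing path (it is a prefix of some stored word).
No new nodes are needed: 0.

0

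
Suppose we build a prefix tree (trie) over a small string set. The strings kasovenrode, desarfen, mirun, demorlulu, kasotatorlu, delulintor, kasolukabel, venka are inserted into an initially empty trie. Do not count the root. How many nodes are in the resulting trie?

58

Trace insertions, counting only characters that open a new branch:
  "kasovenrode" → 11 new (k, a, s, o, v, e, n, r, o, d, e)
  "desarfen" → 8 new (d, e, s, a, r, f, e, n)
  "mirun" → 5 new (m, i, r, u, n)
  "demorlulu" → prefix "de" already present; 7 new (m, o, r, l, u, l, u)
  "kasotatorlu" → prefix "kaso" already present; 7 new (t, a, t, o, r, l, u)
  "delulintor" → prefix "de" already present; 8 new (l, u, l, i, n, t, o, r)
  "kasolukabel" → prefix "kaso" already present; 7 new (l, u, k, a, b, e, l)
  "venka" → 5 new (v, e, n, k, a)
Total nodes = 11 + 8 + 5 + 7 + 7 + 8 + 7 + 5 = 58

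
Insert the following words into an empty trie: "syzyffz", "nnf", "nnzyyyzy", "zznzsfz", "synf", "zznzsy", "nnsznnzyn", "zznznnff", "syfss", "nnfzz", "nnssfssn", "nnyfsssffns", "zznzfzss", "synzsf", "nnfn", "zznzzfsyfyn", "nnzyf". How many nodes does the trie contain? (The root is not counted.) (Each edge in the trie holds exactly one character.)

Trace insertions, counting only characters that open a new branch:
  "syzyffz" → 7 new (s, y, z, y, f, f, z)
  "nnf" → 3 new (n, n, f)
  "nnzyyyzy" → prefix "nn" already present; 6 new (z, y, y, y, z, y)
  "zznzsfz" → 7 new (z, z, n, z, s, f, z)
  "synf" → prefix "sy" already present; 2 new (n, f)
  "zznzsy" → prefix "zznzs" already present; 1 new (y)
  "nnsznnzyn" → prefix "nn" already present; 7 new (s, z, n, n, z, y, n)
  "zznznnff" → prefix "zznz" already present; 4 new (n, n, f, f)
  "syfss" → prefix "sy" already present; 3 new (f, s, s)
  "nnfzz" → prefix "nnf" already present; 2 new (z, z)
  "nnssfssn" → prefix "nns" already present; 5 new (s, f, s, s, n)
  "nnyfsssffns" → prefix "nn" already present; 9 new (y, f, s, s, s, f, f, n, s)
  "zznzfzss" → prefix "zznz" already present; 4 new (f, z, s, s)
  "synzsf" → prefix "syn" already present; 3 new (z, s, f)
  "nnfn" → prefix "nnf" already present; 1 new (n)
  "zznzzfsyfyn" → prefix "zznz" already present; 7 new (z, f, s, y, f, y, n)
  "nnzyf" → prefix "nnzy" already present; 1 new (f)
Total nodes = 7 + 3 + 6 + 7 + 2 + 1 + 7 + 4 + 3 + 2 + 5 + 9 + 4 + 3 + 1 + 7 + 1 = 72

72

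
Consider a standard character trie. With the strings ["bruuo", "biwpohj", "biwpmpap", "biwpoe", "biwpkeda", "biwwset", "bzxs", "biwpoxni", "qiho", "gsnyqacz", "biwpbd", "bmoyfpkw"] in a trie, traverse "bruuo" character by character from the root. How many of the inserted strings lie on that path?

1

Check each prefix of "bruuo" against the stored set — each match is an end-marker on the path.
Prefixes of the query that are stored words: "bruuo"
Count: 1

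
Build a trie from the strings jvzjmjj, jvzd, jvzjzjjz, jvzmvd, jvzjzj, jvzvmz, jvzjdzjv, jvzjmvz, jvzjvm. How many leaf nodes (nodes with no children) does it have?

8

A leaf is a node with no children — equivalently, the end of a word that is not a proper prefix of any other stored word.
Those words: "jvzd", "jvzjdzjv", "jvzjmjj", "jvzjmvz", "jvzjvm", "jvzjzjjz", "jvzmvd", "jvzvmz"
Leaf count: 8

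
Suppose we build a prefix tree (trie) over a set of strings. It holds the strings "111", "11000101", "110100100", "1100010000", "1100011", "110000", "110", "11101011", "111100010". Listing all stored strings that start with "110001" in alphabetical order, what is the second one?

Words with prefix "110001", in lexicographic order: "1100010000", "11000101", "1100011"
Position 2: 11000101

11000101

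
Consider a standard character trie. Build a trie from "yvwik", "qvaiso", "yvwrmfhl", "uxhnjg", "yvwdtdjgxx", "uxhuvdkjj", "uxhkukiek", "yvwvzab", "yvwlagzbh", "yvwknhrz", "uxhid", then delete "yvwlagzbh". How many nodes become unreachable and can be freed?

After clearing the end-marker at "yvwlagzbh", prune upward until reaching a node still needed by another word.
The suffix "lagzbh" (6 nodes) is used only by "yvwlagzbh"; the node for "yvw" still has the child "i", so pruning stops there.
Nodes removed: 6

6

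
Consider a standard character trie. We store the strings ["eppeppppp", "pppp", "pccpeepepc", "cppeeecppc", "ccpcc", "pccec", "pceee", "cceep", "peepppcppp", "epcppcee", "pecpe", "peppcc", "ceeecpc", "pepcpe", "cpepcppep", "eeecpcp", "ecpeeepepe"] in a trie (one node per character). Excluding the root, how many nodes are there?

97

Count nodes per top-level branch (shared prefixes stored once):
  'c'-branch (cceep, ccpcc, ceeecpc, cpepcppep, cppeeecppc): 30 nodes
  'e'-branch (ecpeeepepe, eeecpcp, epcppcee, eppeppppp): 30 nodes
  'p'-branch (pccec, pccpeepepc, pceee, pecpe, peepppcppp, pepcpe, peppcc, pppp): 37 nodes
Sum: 97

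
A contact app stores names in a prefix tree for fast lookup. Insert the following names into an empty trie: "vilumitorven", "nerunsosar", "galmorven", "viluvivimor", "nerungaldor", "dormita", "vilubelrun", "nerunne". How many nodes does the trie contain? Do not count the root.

Insert word by word; a character creates a node only if that edge doesn't already exist:
  "vilumitorven" → 12 new (v, i, l, u, m, i, t, o, r, v, e, n)
  "nerunsosar" → 10 new (n, e, r, u, n, s, o, s, a, r)
  "galmorven" → 9 new (g, a, l, m, o, r, v, e, n)
  "viluvivimor" → prefix "vilu" already present; 7 new (v, i, v, i, m, o, r)
  "nerungaldor" → prefix "nerun" already present; 6 new (g, a, l, d, o, r)
  "dormita" → 7 new (d, o, r, m, i, t, a)
  "vilubelrun" → prefix "vilu" already present; 6 new (b, e, l, r, u, n)
  "nerunne" → prefix "nerun" already present; 2 new (n, e)
Total nodes = 12 + 10 + 9 + 7 + 6 + 7 + 6 + 2 = 59

59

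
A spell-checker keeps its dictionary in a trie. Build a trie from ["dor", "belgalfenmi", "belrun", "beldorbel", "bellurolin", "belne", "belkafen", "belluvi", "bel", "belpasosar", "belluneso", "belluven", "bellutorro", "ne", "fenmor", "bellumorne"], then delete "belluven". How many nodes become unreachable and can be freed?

2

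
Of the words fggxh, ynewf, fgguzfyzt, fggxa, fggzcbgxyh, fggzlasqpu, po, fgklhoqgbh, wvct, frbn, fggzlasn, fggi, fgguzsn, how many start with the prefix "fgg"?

Traverse to the node for "fgg", then collect every word in that subtree.
Matches: "fggi", "fgguzfyzt", "fgguzsn", "fggxa", "fggxh", "fggzcbgxyh", "fggzlasn", "fggzlasqpu"
Count: 8

8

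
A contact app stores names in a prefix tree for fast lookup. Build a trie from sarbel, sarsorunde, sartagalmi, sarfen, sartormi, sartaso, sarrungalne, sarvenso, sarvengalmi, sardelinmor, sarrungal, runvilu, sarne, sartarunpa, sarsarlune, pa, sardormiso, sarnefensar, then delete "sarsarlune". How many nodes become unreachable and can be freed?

6

A node on "sarsarlune"'s path can go only if nothing else ends at it or branches off below it.
The suffix "arlune" (6 nodes) is used only by "sarsarlune"; the node for "sars" still has the child "o", so pruning stops there.
Nodes removed: 6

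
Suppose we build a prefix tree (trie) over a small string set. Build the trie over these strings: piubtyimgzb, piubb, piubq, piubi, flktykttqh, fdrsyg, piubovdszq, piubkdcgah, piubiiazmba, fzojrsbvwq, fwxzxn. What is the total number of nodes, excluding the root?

61

Count nodes per top-level branch (shared prefixes stored once):
  'f'-branch (fdrsyg, flktykttqh, fwxzxn, fzojrsbvwq): 29 nodes
  'p'-branch (piubb, piubi, piubiiazmba, piubkdcgah, piubovdszq, piubq, piubtyimgzb): 32 nodes
Sum: 61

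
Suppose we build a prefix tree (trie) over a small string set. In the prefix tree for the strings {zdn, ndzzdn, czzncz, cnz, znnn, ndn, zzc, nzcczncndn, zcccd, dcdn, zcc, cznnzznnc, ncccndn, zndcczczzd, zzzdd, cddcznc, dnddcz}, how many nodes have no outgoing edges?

16

Leaves are exactly the stored words that no other stored word extends.
Those words: "cddcznc", "cnz", "cznnzznnc", "czzncz", "dcdn", "dnddcz", "ncccndn", "ndn", "ndzzdn", "nzcczncndn", "zcccd", "zdn", "zndcczczzd", "znnn", "zzc", "zzzdd"
Leaf count: 16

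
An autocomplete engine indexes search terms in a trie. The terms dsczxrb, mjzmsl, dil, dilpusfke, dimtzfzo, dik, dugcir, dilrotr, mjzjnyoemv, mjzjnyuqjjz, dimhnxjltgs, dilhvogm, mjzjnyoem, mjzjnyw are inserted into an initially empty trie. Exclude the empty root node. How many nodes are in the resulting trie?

For each word, the new-node count is its length minus the longest prefix already in the trie:
  "dsczxrb" → 7 new (d, s, c, z, x, r, b)
  "mjzmsl" → 6 new (m, j, z, m, s, l)
  "dil" → prefix "d" already present; 2 new (i, l)
  "dilpusfke" → prefix "dil" already present; 6 new (p, u, s, f, k, e)
  "dimtzfzo" → prefix "di" already present; 6 new (m, t, z, f, z, o)
  "dik" → prefix "di" already present; 1 new (k)
  "dugcir" → prefix "d" already present; 5 new (u, g, c, i, r)
  "dilrotr" → prefix "dil" already present; 4 new (r, o, t, r)
  "mjzjnyoemv" → prefix "mjz" already present; 7 new (j, n, y, o, e, m, v)
  "mjzjnyuqjjz" → prefix "mjzjny" already present; 5 new (u, q, j, j, z)
  "dimhnxjltgs" → prefix "dim" already present; 8 new (h, n, x, j, l, t, g, s)
  "dilhvogm" → prefix "dil" already present; 5 new (h, v, o, g, m)
  "mjzjnyoem" → prefix "mjzjnyoem" already present; 0 new (none)
  "mjzjnyw" → prefix "mjzjny" already present; 1 new (w)
Total nodes = 7 + 6 + 2 + 6 + 6 + 1 + 5 + 4 + 7 + 5 + 8 + 5 + 0 + 1 = 63

63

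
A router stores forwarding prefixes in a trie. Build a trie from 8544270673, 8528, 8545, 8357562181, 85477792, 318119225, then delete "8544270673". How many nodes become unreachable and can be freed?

7

Walk "8544270673" from the leaf back toward the root, removing each node that no remaining word uses.
The suffix "4270673" (7 nodes) is used only by "8544270673"; the node for "854" still has the child "5", so pruning stops there.
Nodes removed: 7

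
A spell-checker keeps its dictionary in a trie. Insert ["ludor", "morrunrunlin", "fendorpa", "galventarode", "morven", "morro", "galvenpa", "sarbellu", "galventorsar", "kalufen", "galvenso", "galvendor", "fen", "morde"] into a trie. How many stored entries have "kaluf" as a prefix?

1

Walk to "kaluf"; the words in its subtree are exactly those with that prefix.
Matches: "kalufen"
Count: 1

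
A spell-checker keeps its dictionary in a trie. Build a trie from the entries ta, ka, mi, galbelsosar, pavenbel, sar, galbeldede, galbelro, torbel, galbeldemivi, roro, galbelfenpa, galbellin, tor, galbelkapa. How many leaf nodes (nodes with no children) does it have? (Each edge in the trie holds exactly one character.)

A leaf is a node with no children — equivalently, the end of a word that is not a proper prefix of any other stored word.
Those words: "galbeldede", "galbeldemivi", "galbelfenpa", "galbelkapa", "galbellin", "galbelro", "galbelsosar", "ka", "mi", "pavenbel", "roro", "sar", "ta", "torbel"
Leaf count: 14

14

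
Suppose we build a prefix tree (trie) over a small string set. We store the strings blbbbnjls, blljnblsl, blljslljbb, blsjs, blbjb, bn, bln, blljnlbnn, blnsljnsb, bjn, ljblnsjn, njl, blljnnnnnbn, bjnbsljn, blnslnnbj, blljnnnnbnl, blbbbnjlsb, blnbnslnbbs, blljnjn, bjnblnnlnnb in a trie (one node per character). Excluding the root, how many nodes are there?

Trace insertions, counting only characters that open a new branch:
  "blbbbnjls" → 9 new (b, l, b, b, b, n, j, l, s)
  "blljnblsl" → prefix "bl" already present; 7 new (l, j, n, b, l, s, l)
  "blljslljbb" → prefix "bllj" already present; 6 new (s, l, l, j, b, b)
  "blsjs" → prefix "bl" already present; 3 new (s, j, s)
  "blbjb" → prefix "blb" already present; 2 new (j, b)
  "bn" → prefix "b" already present; 1 new (n)
  "bln" → prefix "bl" already present; 1 new (n)
  "blljnlbnn" → prefix "blljn" already present; 4 new (l, b, n, n)
  "blnsljnsb" → prefix "bln" already present; 6 new (s, l, j, n, s, b)
  "bjn" → prefix "b" already present; 2 new (j, n)
  "ljblnsjn" → 8 new (l, j, b, l, n, s, j, n)
  "njl" → 3 new (n, j, l)
  "blljnnnnnbn" → prefix "blljn" already present; 6 new (n, n, n, n, b, n)
  "bjnbsljn" → prefix "bjn" already present; 5 new (b, s, l, j, n)
  "blnslnnbj" → prefix "blnsl" already present; 4 new (n, n, b, j)
  "blljnnnnbnl" → prefix "blljnnnn" already present; 3 new (b, n, l)
  "blbbbnjlsb" → prefix "blbbbnjls" already present; 1 new (b)
  "blnbnslnbbs" → prefix "bln" already present; 8 new (b, n, s, l, n, b, b, s)
  "blljnjn" → prefix "blljn" already present; 2 new (j, n)
  "bjnblnnlnnb" → prefix "bjnb" already present; 7 new (l, n, n, l, n, n, b)
Total nodes = 9 + 7 + 6 + 3 + 2 + 1 + 1 + 4 + 6 + 2 + 8 + 3 + 6 + 5 + 4 + 3 + 1 + 8 + 2 + 7 = 88

88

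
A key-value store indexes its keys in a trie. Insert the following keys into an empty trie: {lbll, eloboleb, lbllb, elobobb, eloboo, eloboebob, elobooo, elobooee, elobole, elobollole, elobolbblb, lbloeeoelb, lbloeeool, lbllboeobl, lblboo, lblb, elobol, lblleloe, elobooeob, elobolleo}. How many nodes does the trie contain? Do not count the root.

56

For each word, the new-node count is its length minus the longest prefix already in the trie:
  "lbll" → 4 new (l, b, l, l)
  "eloboleb" → 8 new (e, l, o, b, o, l, e, b)
  "lbllb" → prefix "lbll" already present; 1 new (b)
  "elobobb" → prefix "elobo" already present; 2 new (b, b)
  "eloboo" → prefix "elobo" already present; 1 new (o)
  "eloboebob" → prefix "elobo" already present; 4 new (e, b, o, b)
  "elobooo" → prefix "eloboo" already present; 1 new (o)
  "elobooee" → prefix "eloboo" already present; 2 new (e, e)
  "elobole" → prefix "elobole" already present; 0 new (none)
  "elobollole" → prefix "elobol" already present; 4 new (l, o, l, e)
  "elobolbblb" → prefix "elobol" already present; 4 new (b, b, l, b)
  "lbloeeoelb" → prefix "lbl" already present; 7 new (o, e, e, o, e, l, b)
  "lbloeeool" → prefix "lbloeeo" already present; 2 new (o, l)
  "lbllboeobl" → prefix "lbllb" already present; 5 new (o, e, o, b, l)
  "lblboo" → prefix "lbl" already present; 3 new (b, o, o)
  "lblb" → prefix "lblb" already present; 0 new (none)
  "elobol" → prefix "elobol" already present; 0 new (none)
  "lblleloe" → prefix "lbll" already present; 4 new (e, l, o, e)
  "elobooeob" → prefix "elobooe" already present; 2 new (o, b)
  "elobolleo" → prefix "eloboll" already present; 2 new (e, o)
Total nodes = 4 + 8 + 1 + 2 + 1 + 4 + 1 + 2 + 0 + 4 + 4 + 7 + 2 + 5 + 3 + 0 + 0 + 4 + 2 + 2 = 56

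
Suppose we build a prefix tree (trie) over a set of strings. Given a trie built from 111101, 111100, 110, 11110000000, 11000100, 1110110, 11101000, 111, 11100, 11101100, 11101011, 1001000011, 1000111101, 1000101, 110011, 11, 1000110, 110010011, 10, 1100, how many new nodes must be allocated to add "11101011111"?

3

"11101011" is already a path in the trie; the remaining "111" must be added.
New nodes needed: |"11101011111"| − 8 = 11 − 8 = 3.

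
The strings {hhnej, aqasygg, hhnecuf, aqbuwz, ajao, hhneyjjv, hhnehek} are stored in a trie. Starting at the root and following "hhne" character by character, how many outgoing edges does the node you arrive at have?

The children of the "hhne" node are the distinct next characters among strings starting with "hhne".
Distinct next characters after "hhne": c, h, j, y.
That node has 4 child edges.

4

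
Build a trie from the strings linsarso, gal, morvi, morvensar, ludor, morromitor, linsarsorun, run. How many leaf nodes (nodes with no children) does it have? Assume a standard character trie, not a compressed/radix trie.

7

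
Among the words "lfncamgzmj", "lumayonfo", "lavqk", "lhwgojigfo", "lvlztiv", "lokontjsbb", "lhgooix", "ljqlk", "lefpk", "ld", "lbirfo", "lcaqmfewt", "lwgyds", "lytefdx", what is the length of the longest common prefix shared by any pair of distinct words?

2

Equivalently: take the maximum, over all pairs, of their longest common prefix length.
"lhgooix" and "lhwgojigfo" agree on "lh" (2 characters) before diverging; nothing deeper is shared.
Longest shared-prefix length: 2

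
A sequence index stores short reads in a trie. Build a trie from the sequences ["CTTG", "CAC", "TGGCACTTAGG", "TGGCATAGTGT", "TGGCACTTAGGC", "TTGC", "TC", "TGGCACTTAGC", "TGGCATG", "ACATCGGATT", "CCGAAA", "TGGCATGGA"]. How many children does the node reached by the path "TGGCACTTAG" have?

2

Walk "TGGCACTTAG" from the root, arriving at one node.
Distinct next characters after "TGGCACTTAG": C, G.
That node has 2 child edges.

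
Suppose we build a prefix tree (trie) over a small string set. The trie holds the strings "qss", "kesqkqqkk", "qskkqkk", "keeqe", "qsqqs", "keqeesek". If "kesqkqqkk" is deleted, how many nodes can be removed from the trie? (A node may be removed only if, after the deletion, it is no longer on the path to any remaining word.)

7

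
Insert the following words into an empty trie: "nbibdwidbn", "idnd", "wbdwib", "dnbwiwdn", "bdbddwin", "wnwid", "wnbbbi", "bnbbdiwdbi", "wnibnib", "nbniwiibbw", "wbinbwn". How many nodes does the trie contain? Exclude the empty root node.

71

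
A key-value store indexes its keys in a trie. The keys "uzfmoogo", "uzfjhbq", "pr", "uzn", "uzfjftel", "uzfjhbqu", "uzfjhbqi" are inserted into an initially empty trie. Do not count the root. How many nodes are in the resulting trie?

21

Trace insertions, counting only characters that open a new branch:
  "uzfmoogo" → 8 new (u, z, f, m, o, o, g, o)
  "uzfjhbq" → prefix "uzf" already present; 4 new (j, h, b, q)
  "pr" → 2 new (p, r)
  "uzn" → prefix "uz" already present; 1 new (n)
  "uzfjftel" → prefix "uzfj" already present; 4 new (f, t, e, l)
  "uzfjhbqu" → prefix "uzfjhbq" already present; 1 new (u)
  "uzfjhbqi" → prefix "uzfjhbq" already present; 1 new (i)
Total nodes = 8 + 4 + 2 + 1 + 4 + 1 + 1 = 21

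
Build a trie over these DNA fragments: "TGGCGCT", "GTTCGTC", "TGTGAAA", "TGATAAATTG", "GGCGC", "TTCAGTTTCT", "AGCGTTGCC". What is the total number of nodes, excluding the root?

For each word, the new-node count is its length minus the longest prefix already in the trie:
  "TGGCGCT" → 7 new (T, G, G, C, G, C, T)
  "GTTCGTC" → 7 new (G, T, T, C, G, T, C)
  "TGTGAAA" → prefix "TG" already present; 5 new (T, G, A, A, A)
  "TGATAAATTG" → prefix "TG" already present; 8 new (A, T, A, A, A, T, T, G)
  "GGCGC" → prefix "G" already present; 4 new (G, C, G, C)
  "TTCAGTTTCT" → prefix "T" already present; 9 new (T, C, A, G, T, T, T, C, T)
  "AGCGTTGCC" → 9 new (A, G, C, G, T, T, G, C, C)
Total nodes = 7 + 7 + 5 + 8 + 4 + 9 + 9 = 49

49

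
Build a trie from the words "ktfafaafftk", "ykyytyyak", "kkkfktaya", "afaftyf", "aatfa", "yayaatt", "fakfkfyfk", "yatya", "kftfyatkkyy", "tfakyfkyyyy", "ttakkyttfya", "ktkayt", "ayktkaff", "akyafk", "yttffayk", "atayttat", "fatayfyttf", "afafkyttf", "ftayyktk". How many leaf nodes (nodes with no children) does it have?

Leaves are exactly the stored words that no other stored word extends.
Those words: "aatfa", "afafkyttf", "afaftyf", "akyafk", "atayttat", "ayktkaff", "fakfkfyfk", "fatayfyttf", "ftayyktk", "kftfyatkkyy", "kkkfktaya", "ktfafaafftk", "ktkayt", "tfakyfkyyyy", "ttakkyttfya", "yatya", "yayaatt", "ykyytyyak", "yttffayk"
Leaf count: 19

19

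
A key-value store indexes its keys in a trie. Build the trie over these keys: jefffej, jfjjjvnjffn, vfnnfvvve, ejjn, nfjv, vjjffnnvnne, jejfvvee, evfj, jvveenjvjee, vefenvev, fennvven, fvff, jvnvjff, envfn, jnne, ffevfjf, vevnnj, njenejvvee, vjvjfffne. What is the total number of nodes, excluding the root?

Trace insertions, counting only characters that open a new branch:
  "jefffej" → 7 new (j, e, f, f, f, e, j)
  "jfjjjvnjffn" → prefix "j" already present; 10 new (f, j, j, j, v, n, j, f, f, n)
  "vfnnfvvve" → 9 new (v, f, n, n, f, v, v, v, e)
  "ejjn" → 4 new (e, j, j, n)
  "nfjv" → 4 new (n, f, j, v)
  "vjjffnnvnne" → prefix "v" already present; 10 new (j, j, f, f, n, n, v, n, n, e)
  "jejfvvee" → prefix "je" already present; 6 new (j, f, v, v, e, e)
  "evfj" → prefix "e" already present; 3 new (v, f, j)
  "jvveenjvjee" → prefix "j" already present; 10 new (v, v, e, e, n, j, v, j, e, e)
  "vefenvev" → prefix "v" already present; 7 new (e, f, e, n, v, e, v)
  "fennvven" → 8 new (f, e, n, n, v, v, e, n)
  "fvff" → prefix "f" already present; 3 new (v, f, f)
  "jvnvjff" → prefix "jv" already present; 5 new (n, v, j, f, f)
  "envfn" → prefix "e" already present; 4 new (n, v, f, n)
  "jnne" → prefix "j" already present; 3 new (n, n, e)
  "ffevfjf" → prefix "f" already present; 6 new (f, e, v, f, j, f)
  "vevnnj" → prefix "ve" already present; 4 new (v, n, n, j)
  "njenejvvee" → prefix "n" already present; 9 new (j, e, n, e, j, v, v, e, e)
  "vjvjfffne" → prefix "vj" already present; 7 new (v, j, f, f, f, n, e)
Total nodes = 7 + 10 + 9 + 4 + 4 + 10 + 6 + 3 + 10 + 7 + 8 + 3 + 5 + 4 + 3 + 6 + 4 + 9 + 7 = 119

119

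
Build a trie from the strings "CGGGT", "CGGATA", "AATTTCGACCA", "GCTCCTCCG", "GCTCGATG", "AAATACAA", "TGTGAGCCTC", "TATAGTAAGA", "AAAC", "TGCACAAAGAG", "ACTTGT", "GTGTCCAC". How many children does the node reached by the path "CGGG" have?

1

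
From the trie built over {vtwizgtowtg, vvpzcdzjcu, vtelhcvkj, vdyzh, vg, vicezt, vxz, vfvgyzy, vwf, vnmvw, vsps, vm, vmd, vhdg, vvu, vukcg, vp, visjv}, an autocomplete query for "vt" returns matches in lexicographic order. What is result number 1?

DFS of the "vt" subtree visits, in order: "vtelhcvkj", "vtwizgtowtg"
The 1st is vtelhcvkj.

vtelhcvkj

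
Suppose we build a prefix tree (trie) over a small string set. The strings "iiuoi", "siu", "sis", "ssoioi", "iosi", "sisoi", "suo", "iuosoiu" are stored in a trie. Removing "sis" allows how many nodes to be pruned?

A node on "sis"'s path can go only if nothing else ends at it or branches off below it.
Every node on "sis" is still needed (e.g. by "sisoi"), so nothing is freed.
Nodes removed: 0

0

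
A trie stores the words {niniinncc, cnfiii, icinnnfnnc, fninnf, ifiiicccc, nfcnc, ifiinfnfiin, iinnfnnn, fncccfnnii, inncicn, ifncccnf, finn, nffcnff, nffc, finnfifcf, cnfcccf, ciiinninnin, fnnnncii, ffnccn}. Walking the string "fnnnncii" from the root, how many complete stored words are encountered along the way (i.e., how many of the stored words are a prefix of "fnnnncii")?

1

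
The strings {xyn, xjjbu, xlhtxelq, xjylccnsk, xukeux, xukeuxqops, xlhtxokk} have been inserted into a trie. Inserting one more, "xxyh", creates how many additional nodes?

"x" is already a path in the trie; the remaining "xyh" must be added.
So 4 − 1 = 3 new nodes.

3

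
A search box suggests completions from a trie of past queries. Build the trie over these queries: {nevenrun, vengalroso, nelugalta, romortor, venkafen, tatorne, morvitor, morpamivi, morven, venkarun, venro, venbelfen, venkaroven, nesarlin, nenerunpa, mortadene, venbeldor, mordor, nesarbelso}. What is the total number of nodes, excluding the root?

Trace insertions, counting only characters that open a new branch:
  "nevenrun" → 8 new (n, e, v, e, n, r, u, n)
  "vengalroso" → 10 new (v, e, n, g, a, l, r, o, s, o)
  "nelugalta" → prefix "ne" already present; 7 new (l, u, g, a, l, t, a)
  "romortor" → 8 new (r, o, m, o, r, t, o, r)
  "venkafen" → prefix "ven" already present; 5 new (k, a, f, e, n)
  "tatorne" → 7 new (t, a, t, o, r, n, e)
  "morvitor" → 8 new (m, o, r, v, i, t, o, r)
  "morpamivi" → prefix "mor" already present; 6 new (p, a, m, i, v, i)
  "morven" → prefix "morv" already present; 2 new (e, n)
  "venkarun" → prefix "venka" already present; 3 new (r, u, n)
  "venro" → prefix "ven" already present; 2 new (r, o)
  "venbelfen" → prefix "ven" already present; 6 new (b, e, l, f, e, n)
  "venkaroven" → prefix "venkar" already present; 4 new (o, v, e, n)
  "nesarlin" → prefix "ne" already present; 6 new (s, a, r, l, i, n)
  "nenerunpa" → prefix "ne" already present; 7 new (n, e, r, u, n, p, a)
  "mortadene" → prefix "mor" already present; 6 new (t, a, d, e, n, e)
  "venbeldor" → prefix "venbel" already present; 3 new (d, o, r)
  "mordor" → prefix "mor" already present; 3 new (d, o, r)
  "nesarbelso" → prefix "nesar" already present; 5 new (b, e, l, s, o)
Total nodes = 8 + 10 + 7 + 8 + 5 + 7 + 8 + 6 + 2 + 3 + 2 + 6 + 4 + 6 + 7 + 6 + 3 + 3 + 5 = 106

106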